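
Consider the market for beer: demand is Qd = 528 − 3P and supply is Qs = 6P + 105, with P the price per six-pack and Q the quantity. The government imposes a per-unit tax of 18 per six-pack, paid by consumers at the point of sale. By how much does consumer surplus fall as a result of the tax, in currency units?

Consumer surplus falls by 4428.

Without the tax, 528 − 3P = 6P + 105 gives 9P = 423, so P* = 47 and Q* = 387.
With the tax collected from consumers, demand (in seller-price terms) shifts: Qd = 528 − 3(P + 18).
Solving gives Q = 351 with consumers paying 59 and sellers receiving 41 (the 18 wedge).
ΔCS is the trapezoid between Q = 351 and Q = 387 of height 12: ½ · (387 + 351) · 12 = 4428.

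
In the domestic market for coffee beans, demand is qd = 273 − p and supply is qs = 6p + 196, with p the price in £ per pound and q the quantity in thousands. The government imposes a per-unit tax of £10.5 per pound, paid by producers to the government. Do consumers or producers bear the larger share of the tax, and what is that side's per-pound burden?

Consumers bear the larger share: £9 per pound.

Before the tax: set 273 − p = 6p + 196 → p* = £11, q* = 262.
With the tax collected from producers, supply shifts: qs = 6(p − 10.5) + 196.
New equilibrium: consumers pay £20, producers receive £9.5, q = 253. (Wedge: pb − ps = 10.5.)
Per-pound burden: consumers £9, producers £1.5.
Consumers take the larger share because demand is less price-elastic here (demand slope 1 vs supply slope 6).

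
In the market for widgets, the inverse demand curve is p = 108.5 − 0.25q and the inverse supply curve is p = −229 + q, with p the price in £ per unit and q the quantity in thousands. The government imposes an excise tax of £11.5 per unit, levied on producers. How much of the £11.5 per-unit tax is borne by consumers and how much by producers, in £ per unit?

Consumers bear £2.3 per unit; producers bear £9.2 per unit.

Rewrite in direct form: qd = 434 − 4p and qs = p + 229.
Without the tax, 434 − 4p = p + 229 gives 5p = 205, so p* = £41 and q* = 270.
With the tax collected from producers, supply shifts: qs = (p − 11.5) + 229.
Solving gives q = 260.8 with consumers paying £43.3 and producers receiving £31.8 (the £11.5 wedge).
Burden on consumers: £2.3; on producers: £9.2. (They sum to £11.5.)
The less price-elastic side of the market bears the larger share of a per-unit tax.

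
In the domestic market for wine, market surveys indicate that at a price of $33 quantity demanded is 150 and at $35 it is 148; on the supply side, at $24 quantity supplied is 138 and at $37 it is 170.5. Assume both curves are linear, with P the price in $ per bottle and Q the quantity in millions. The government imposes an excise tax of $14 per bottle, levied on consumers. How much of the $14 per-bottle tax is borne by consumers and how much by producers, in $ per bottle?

Consumers bear $10 per bottle; producers bear $4 per bottle.

Demand slope: (148 − 150)/(35 − 33) = -1, so Qd = 183 − P.
Supply slope: (170.5 − 138)/(37 − 24) = 2.5, so Qs = 2.5P + 78.
Before the tax: set 183 − P = 2.5P + 78 → P* = $30, Q* = 153.
With the tax collected from consumers, demand (in seller-price terms) shifts: Qd = 183 − (P + 14).
Solving gives Q = 143 with consumers paying $40 and producers receiving $26 (the $14 wedge).
Burden on consumers: $10; on producers: $4. (They sum to $14.)
The less price-elastic side of the market bears the larger share of a per-unit tax.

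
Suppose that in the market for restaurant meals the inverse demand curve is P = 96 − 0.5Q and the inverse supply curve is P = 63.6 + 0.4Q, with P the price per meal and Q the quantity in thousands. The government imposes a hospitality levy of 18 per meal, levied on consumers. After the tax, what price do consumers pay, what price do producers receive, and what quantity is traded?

Rewrite in direct form: Qd = 192 − 2P and Qs = 2.5P − 159.
Before the tax: set 192 − 2P = 2.5P − 159 → P* = 78, Q* = 36.
With the tax collected from consumers, demand (in seller-price terms) shifts: Qd = 192 − 2(P + 18).
New equilibrium: consumers pay 88, producers receive 70, Q = 16. (Wedge: Pb − Ps = 18.)
The less price-elastic side of the market bears the larger share of a per-unit tax.

Consumers pay 88; producers receive 70; quantity = 16.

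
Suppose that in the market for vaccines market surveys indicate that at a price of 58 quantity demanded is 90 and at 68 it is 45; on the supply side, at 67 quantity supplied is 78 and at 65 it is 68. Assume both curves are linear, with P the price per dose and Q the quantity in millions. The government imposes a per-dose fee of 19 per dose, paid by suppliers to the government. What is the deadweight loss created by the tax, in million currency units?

Demand slope: (45 − 90)/(68 − 58) = -4.5, so Qd = 351 − 4.5P.
Supply slope: (68 − 78)/(65 − 67) = 5, so Qs = 5P − 257.
Before the tax: set 351 − 4.5P = 5P − 257 → P* = 64, Q* = 63.
With the tax collected from suppliers, supply shifts: Qs = 5(P − 19) − 257.
Solving gives Q = 18 with buyers paying 74 and suppliers receiving 55 (the 19 wedge).
Quantity falls by |ΔQ| = |63 − 18| = 45.
DWL = ½ · t · |ΔQ| = ½ · 19 · 45 = 427.5.

Deadweight loss = 427.5 million.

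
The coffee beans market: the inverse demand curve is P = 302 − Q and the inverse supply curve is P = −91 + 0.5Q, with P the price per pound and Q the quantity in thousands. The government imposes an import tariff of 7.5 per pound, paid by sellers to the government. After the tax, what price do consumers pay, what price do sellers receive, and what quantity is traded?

Rewrite in direct form: Qd = 302 − P and Qs = 2P + 182.
Without the tax, 302 − P = 2P + 182 gives 3P = 120, so P* = 40 and Q* = 262.
With the tax collected from sellers, supply shifts: Qs = 2(P − 7.5) + 182.
New equilibrium: consumers pay 45, sellers receive 37.5, Q = 257. (Wedge: Pb − Ps = 7.5.)
The less price-elastic side of the market bears the larger share of a per-unit tax.

Consumers pay 45; sellers receive 37.5; quantity = 257.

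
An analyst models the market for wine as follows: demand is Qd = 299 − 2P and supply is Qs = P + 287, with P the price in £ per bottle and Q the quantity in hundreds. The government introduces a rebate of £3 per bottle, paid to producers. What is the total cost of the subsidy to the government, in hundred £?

Without the subsidy, 299 − 2P = P + 287 gives 3P = 12, so P* = £4 and Q* = 291.
With a per-unit subsidy paid to producers, each receives P + 3 per unit sold, so supply becomes Qs = (P + 3) + 287.
Solving gives Q = 293 with buyers paying £3 and producers receiving £6 (the £3 wedge).
Outlay = t · Q = 3 · 293 = £879.

Government outlay = £879 hundred.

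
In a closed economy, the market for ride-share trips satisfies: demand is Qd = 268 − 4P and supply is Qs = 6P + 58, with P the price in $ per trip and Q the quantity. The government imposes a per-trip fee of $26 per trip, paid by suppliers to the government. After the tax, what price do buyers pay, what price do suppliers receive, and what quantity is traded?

Buyers pay $36.6; suppliers receive $10.6; quantity = 121.6.

Without the tax, 268 − 4P = 6P + 58 gives 10P = 210, so P* = $21 and Q* = 184.
With the tax collected from suppliers, supply shifts: Qs = 6(P − 26) + 58.
Solving gives Q = 121.6 with buyers paying $36.6 and suppliers receiving $10.6 (the $26 wedge).
The less price-elastic side of the market bears the larger share of a per-unit tax.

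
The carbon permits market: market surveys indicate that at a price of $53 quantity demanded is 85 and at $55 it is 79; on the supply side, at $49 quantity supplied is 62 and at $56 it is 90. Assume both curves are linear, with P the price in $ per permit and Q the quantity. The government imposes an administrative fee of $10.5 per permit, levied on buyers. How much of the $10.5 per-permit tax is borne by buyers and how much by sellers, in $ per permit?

Demand slope: (79 − 85)/(55 − 53) = -3, so Qd = 244 − 3P.
Supply slope: (90 − 62)/(56 − 49) = 4, so Qs = 4P − 134.
Before the tax: set 244 − 3P = 4P − 134 → P* = $54, Q* = 82.
With the tax collected from buyers, demand (in seller-price terms) shifts: Qd = 244 − 3(P + 10.5).
New equilibrium: buyers pay $60, sellers receive $49.5, Q = 64. (Wedge: Pb − Ps = 10.5.)
Burden on buyers: $6; on sellers: $4.5. (They sum to $10.5.)
The less price-elastic side of the market bears the larger share of a per-unit tax.

Buyers bear $6 per permit; sellers bear $4.5 per permit.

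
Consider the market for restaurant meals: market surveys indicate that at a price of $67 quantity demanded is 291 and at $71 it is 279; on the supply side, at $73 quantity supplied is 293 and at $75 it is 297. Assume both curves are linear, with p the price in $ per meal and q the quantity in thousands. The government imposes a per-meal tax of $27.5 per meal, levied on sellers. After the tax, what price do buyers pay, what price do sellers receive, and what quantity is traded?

Demand slope: (279 − 291)/(71 − 67) = -3, so qd = 492 − 3p.
Supply slope: (297 − 293)/(75 − 73) = 2, so qs = 2p + 147.
Before the tax: set 492 − 3p = 2p + 147 → p* = $69, q* = 285.
With the tax collected from sellers, supply shifts: qs = 2(p − 27.5) + 147.
Solving gives q = 252 with buyers paying $80 and sellers receiving $52.5 (the $27.5 wedge).

Buyers pay $80; sellers receive $52.5; quantity = 252.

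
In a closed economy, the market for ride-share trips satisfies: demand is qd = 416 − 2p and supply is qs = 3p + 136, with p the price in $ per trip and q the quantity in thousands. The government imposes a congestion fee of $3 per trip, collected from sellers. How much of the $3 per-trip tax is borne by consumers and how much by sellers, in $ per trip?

Consumers bear $1.8 per trip; sellers bear $1.2 per trip.

Without the tax, 416 − 2p = 3p + 136 gives 5p = 280, so p* = $56 and q* = 304.
With the tax collected from sellers, supply shifts: qs = 3(p − 3) + 136.
New equilibrium: consumers pay $57.8, sellers receive $54.8, q = 300.4. (Wedge: pb − ps = 3.)
Burden on consumers: $1.8; on sellers: $1.2. (They sum to $3.)
The less price-elastic side of the market bears the larger share of a per-unit tax.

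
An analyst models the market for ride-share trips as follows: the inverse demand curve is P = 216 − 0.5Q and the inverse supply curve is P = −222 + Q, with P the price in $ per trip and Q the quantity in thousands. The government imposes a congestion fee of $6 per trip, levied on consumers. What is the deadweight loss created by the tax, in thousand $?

Deadweight loss = $12 thousand.

Inverting to Q(P) form: Qd = 432 − 2P; Qs = P + 222.
Before the tax: set 432 − 2P = P + 222 → P* = $70, Q* = 292.
With the tax collected from consumers, demand (in seller-price terms) shifts: Qd = 432 − 2(P + 6).
New equilibrium: consumers pay $72, producers receive $66, Q = 288. (Wedge: Pb − Ps = 6.)
Quantity falls by |ΔQ| = |292 − 288| = 4.
DWL = ½ · t · |ΔQ| = ½ · 6 · 4 = $12.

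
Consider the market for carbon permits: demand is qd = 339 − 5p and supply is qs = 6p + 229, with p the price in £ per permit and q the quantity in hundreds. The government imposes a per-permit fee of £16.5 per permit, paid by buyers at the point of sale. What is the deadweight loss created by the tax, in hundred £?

Deadweight loss = £371.25 hundred.

Without the tax, 339 − 5p = 6p + 229 gives 11p = 110, so p* = £10 and q* = 289.
With the tax collected from buyers, demand (in seller-price terms) shifts: qd = 339 − 5(p + 16.5).
Solving gives q = 244 with buyers paying £19 and sellers receiving £2.5 (the £16.5 wedge).
Quantity falls by |ΔQ| = |289 − 244| = 45.
DWL = ½ · t · |ΔQ| = ½ · 16.5 · 45 = £371.25.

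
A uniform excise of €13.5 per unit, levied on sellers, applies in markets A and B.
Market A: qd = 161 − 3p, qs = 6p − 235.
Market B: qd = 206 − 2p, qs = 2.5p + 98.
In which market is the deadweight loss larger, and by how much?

Market A, by €81.

Market A: pre-tax p* = €44, q* = 29; post-tax q = 2; deadweight loss = €182.25.
Market B: pre-tax p* = €24, q* = 158; post-tax q = 143; deadweight loss = €101.25.
Difference: €182.25 vs €101.25 → market A is larger by €81.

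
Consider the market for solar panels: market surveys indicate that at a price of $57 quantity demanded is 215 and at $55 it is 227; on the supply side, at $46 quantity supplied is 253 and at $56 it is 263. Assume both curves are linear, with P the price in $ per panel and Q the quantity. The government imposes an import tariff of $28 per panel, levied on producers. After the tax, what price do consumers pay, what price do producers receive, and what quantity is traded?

Demand slope: (227 − 215)/(55 − 57) = -6, so Qd = 557 − 6P.
Supply slope: (263 − 253)/(56 − 46) = 1, so Qs = P + 207.
Without the tax, 557 − 6P = P + 207 gives 7P = 350, so P* = $50 and Q* = 257.
With the tax collected from producers, supply shifts: Qs = (P − 28) + 207.
Solving gives Q = 233 with consumers paying $54 and producers receiving $26 (the $28 wedge).

Consumers pay $54; producers receive $26; quantity = 233.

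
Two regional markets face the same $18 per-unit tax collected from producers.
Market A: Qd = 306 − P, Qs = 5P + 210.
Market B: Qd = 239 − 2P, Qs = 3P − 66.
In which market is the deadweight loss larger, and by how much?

Market A: pre-tax P* = $16, Q* = 290; post-tax Q = 275; deadweight loss = $135.
Market B: pre-tax P* = $61, Q* = 117; post-tax Q = 95.4; deadweight loss = $194.4.
Difference: $135 vs $194.4 → market B is larger by $59.4.

Market B, by $59.4.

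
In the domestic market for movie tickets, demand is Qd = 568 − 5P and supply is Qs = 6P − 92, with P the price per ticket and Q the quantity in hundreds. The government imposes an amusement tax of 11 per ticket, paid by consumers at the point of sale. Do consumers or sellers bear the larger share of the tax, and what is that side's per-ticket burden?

Before the tax: set 568 − 5P = 6P − 92 → P* = 60, Q* = 268.
With the tax collected from consumers, demand (in seller-price terms) shifts: Qd = 568 − 5(P + 11).
New equilibrium: consumers pay 66, sellers receive 55, Q = 238. (Wedge: Pb − Ps = 11.)
Per-ticket burden: consumers 6, sellers 5.
Consumers take the larger share because demand is less price-elastic here (demand slope 5 vs supply slope 6).

Consumers bear the larger share: 6 per ticket.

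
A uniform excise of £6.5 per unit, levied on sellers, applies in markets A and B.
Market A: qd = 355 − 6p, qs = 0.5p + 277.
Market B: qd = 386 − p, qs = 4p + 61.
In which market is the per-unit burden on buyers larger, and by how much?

Market B, by £4.7.

Market A: pre-tax p* = £12, q* = 283; post-tax q = 280; per-unit burden on buyers = £0.5.
Market B: pre-tax p* = £65, q* = 321; post-tax q = 315.8; per-unit burden on buyers = £5.2.
Difference: £0.5 vs £5.2 → market B is larger by £4.7.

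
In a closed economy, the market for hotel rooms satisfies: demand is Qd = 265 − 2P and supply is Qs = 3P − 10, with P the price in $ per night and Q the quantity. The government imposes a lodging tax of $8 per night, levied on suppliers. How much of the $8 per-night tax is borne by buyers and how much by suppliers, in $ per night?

Buyers bear $4.8 per night; suppliers bear $3.2 per night.

Before the tax: set 265 − 2P = 3P − 10 → P* = $55, Q* = 155.
With the tax collected from suppliers, supply shifts: Qs = 3(P − 8) − 10.
Solving gives Q = 145.4 with buyers paying $59.8 and suppliers receiving $51.8 (the $8 wedge).
Burden on buyers: $4.8; on suppliers: $3.2. (They sum to $8.)
The less price-elastic side of the market bears the larger share of a per-unit tax.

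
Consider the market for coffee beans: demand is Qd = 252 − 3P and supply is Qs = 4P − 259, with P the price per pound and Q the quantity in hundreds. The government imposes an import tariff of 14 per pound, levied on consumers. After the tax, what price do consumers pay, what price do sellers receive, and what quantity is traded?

Consumers pay 81; sellers receive 67; quantity = 9.

Without the tax, 252 − 3P = 4P − 259 gives 7P = 511, so P* = 73 and Q* = 33.
With the tax collected from consumers, demand (in seller-price terms) shifts: Qd = 252 − 3(P + 14).
Solving gives Q = 9 with consumers paying 81 and sellers receiving 67 (the 14 wedge).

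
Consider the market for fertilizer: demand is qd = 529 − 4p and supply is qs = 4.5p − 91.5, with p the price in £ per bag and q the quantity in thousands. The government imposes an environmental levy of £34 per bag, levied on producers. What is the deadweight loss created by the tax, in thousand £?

Deadweight loss = £1224 thousand.

Without the tax, 529 − 4p = 4.5p − 91.5 gives 8.5p = 620.5, so p* = £73 and q* = 237.
With the tax collected from producers, supply shifts: qs = 4.5(p − 34) − 91.5.
New equilibrium: buyers pay £91, producers receive £57, q = 165. (Wedge: pb − ps = 34.)
Quantity falls by |ΔQ| = |237 − 165| = 72.
DWL = ½ · t · |ΔQ| = ½ · 34 · 72 = £1224.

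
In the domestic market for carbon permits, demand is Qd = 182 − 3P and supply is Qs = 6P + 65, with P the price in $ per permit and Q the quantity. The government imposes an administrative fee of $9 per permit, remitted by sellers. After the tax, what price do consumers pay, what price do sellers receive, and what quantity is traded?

Without the tax, 182 − 3P = 6P + 65 gives 9P = 117, so P* = $13 and Q* = 143.
With the tax collected from sellers, supply shifts: Qs = 6(P − 9) + 65.
New equilibrium: consumers pay $19, sellers receive $10, Q = 125. (Wedge: Pb − Ps = 9.)

Consumers pay $19; sellers receive $10; quantity = 125.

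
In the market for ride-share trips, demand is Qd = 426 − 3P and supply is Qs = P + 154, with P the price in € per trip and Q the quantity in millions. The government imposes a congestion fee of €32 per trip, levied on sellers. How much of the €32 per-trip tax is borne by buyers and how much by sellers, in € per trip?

Buyers bear €8 per trip; sellers bear €24 per trip.

Before the tax: set 426 − 3P = P + 154 → P* = €68, Q* = 222.
With the tax collected from sellers, supply shifts: Qs = (P − 32) + 154.
Solving gives Q = 198 with buyers paying €76 and sellers receiving €44 (the €32 wedge).
Burden on buyers: €8; on sellers: €24. (They sum to €32.)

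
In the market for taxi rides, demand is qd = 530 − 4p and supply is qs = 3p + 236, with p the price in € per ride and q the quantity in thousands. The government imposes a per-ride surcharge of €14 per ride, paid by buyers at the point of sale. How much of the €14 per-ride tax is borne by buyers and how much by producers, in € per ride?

Buyers bear €6 per ride; producers bear €8 per ride.

Without the tax, 530 − 4p = 3p + 236 gives 7p = 294, so p* = €42 and q* = 362.
With the tax collected from buyers, demand (in seller-price terms) shifts: qd = 530 − 4(p + 14).
Solving gives q = 338 with buyers paying €48 and producers receiving €34 (the €14 wedge).
Burden on buyers: €6; on producers: €8. (They sum to €14.)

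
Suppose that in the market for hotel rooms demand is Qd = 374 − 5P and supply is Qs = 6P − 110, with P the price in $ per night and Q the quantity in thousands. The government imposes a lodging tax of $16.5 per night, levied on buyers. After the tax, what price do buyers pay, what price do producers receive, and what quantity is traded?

Buyers pay $53; producers receive $36.5; quantity = 109.

Before the tax: set 374 − 5P = 6P − 110 → P* = $44, Q* = 154.
With the tax collected from buyers, demand (in seller-price terms) shifts: Qd = 374 − 5(P + 16.5).
Solving gives Q = 109 with buyers paying $53 and producers receiving $36.5 (the $16.5 wedge).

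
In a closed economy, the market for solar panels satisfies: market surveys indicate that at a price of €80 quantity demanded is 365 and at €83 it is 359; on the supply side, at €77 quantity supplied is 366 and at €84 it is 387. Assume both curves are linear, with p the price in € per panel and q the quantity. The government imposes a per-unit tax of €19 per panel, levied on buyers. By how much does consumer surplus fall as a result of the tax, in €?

Demand slope: (359 − 365)/(83 − 80) = -2, so qd = 525 − 2p.
Supply slope: (387 − 366)/(84 − 77) = 3, so qs = 3p + 135.
Without the tax, 525 − 2p = 3p + 135 gives 5p = 390, so p* = €78 and q* = 369.
With the tax collected from buyers, demand (in seller-price terms) shifts: qd = 525 − 2(p + 19).
New equilibrium: buyers pay €89.4, sellers receive €70.4, q = 346.2. (Wedge: pb − ps = 19.)
ΔCS is the trapezoid between Q = 346.2 and Q = 369 of height €11.4: ½ · (369 + 346.2) · 11.4 = €4076.64.

Consumer surplus falls by €4076.64.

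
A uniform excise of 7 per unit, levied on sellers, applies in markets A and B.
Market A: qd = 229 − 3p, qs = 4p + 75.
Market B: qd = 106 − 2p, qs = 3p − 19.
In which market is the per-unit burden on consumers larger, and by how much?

Market B, by 0.2.

Market A: pre-tax p* = 22, q* = 163; post-tax q = 151; per-unit burden on consumers = 4.
Market B: pre-tax p* = 25, q* = 56; post-tax q = 47.6; per-unit burden on consumers = 4.2.
Difference: 4 vs 4.2 → market B is larger by 0.2.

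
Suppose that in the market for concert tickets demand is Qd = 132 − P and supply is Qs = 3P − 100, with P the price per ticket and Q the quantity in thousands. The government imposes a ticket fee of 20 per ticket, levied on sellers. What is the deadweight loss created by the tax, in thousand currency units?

Deadweight loss = 150 thousand.

Without the tax, 132 − P = 3P − 100 gives 4P = 232, so P* = 58 and Q* = 74.
With the tax collected from sellers, supply shifts: Qs = 3(P − 20) − 100.
Solving gives Q = 59 with consumers paying 73 and sellers receiving 53 (the 20 wedge).
Quantity falls by |ΔQ| = |74 − 59| = 15.
DWL = ½ · t · |ΔQ| = ½ · 20 · 15 = 150.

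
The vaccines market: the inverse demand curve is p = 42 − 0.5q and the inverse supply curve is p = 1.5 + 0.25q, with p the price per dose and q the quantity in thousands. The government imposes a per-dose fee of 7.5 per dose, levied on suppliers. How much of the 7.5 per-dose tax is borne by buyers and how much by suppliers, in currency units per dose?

Buyers bear 5 per dose; suppliers bear 2.5 per dose.

Rewrite in direct form: qd = 84 − 2p and qs = 4p − 6.
Before the tax: set 84 − 2p = 4p − 6 → p* = 15, q* = 54.
With the tax collected from suppliers, supply shifts: qs = 4(p − 7.5) − 6.
Solving gives q = 44 with buyers paying 20 and suppliers receiving 12.5 (the 7.5 wedge).
Burden on buyers: 5; on suppliers: 2.5. (They sum to 7.5.)
The less price-elastic side of the market bears the larger share of a per-unit tax.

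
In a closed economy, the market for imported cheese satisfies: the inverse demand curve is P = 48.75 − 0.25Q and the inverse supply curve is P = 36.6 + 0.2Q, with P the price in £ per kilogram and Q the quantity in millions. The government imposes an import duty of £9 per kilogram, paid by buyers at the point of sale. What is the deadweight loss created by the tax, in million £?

Rewrite in direct form: Qd = 195 − 4P and Qs = 5P − 183.
Before the tax: set 195 − 4P = 5P − 183 → P* = £42, Q* = 27.
With the tax collected from buyers, demand (in seller-price terms) shifts: Qd = 195 − 4(P + 9).
Solving gives Q = 7 with buyers paying £47 and suppliers receiving £38 (the £9 wedge).
Quantity falls by |ΔQ| = |27 − 7| = 20.
DWL = ½ · t · |ΔQ| = ½ · 9 · 20 = £90.

Deadweight loss = £90 million.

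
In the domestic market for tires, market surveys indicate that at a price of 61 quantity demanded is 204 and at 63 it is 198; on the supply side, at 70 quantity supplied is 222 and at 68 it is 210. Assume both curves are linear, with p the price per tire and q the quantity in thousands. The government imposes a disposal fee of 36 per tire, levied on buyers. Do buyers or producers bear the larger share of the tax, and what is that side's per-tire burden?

Demand slope: (198 − 204)/(63 − 61) = -3, so qd = 387 − 3p.
Supply slope: (210 − 222)/(68 − 70) = 6, so qs = 6p − 198.
Without the tax, 387 − 3p = 6p − 198 gives 9p = 585, so p* = 65 and q* = 192.
With the tax collected from buyers, demand (in seller-price terms) shifts: qd = 387 − 3(p + 36).
New equilibrium: buyers pay 89, producers receive 53, q = 120. (Wedge: pb − ps = 36.)
Per-tire burden: buyers 24, producers 12.
Buyers take the larger share because demand is less price-elastic here (demand slope 3 vs supply slope 6).

Buyers bear the larger share: 24 per tire.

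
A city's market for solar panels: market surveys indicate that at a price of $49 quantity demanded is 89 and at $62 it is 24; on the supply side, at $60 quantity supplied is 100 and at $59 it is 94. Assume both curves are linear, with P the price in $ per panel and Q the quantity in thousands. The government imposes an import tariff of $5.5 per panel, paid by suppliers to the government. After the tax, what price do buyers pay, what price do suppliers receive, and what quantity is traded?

Buyers pay $57; suppliers receive $51.5; quantity = 49.

Demand slope: (24 − 89)/(62 − 49) = -5, so Qd = 334 − 5P.
Supply slope: (94 − 100)/(59 − 60) = 6, so Qs = 6P − 260.
Before the tax: set 334 − 5P = 6P − 260 → P* = $54, Q* = 64.
With the tax collected from suppliers, supply shifts: Qs = 6(P − 5.5) − 260.
Solving gives Q = 49 with buyers paying $57 and suppliers receiving $51.5 (the $5.5 wedge).
The less price-elastic side of the market bears the larger share of a per-unit tax.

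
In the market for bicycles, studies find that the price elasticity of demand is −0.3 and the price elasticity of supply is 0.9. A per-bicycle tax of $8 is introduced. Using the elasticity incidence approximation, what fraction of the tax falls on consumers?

Incidence ratio: consumers' share ≈ εs / (εs + |εd|) = 0.9 / (0.9 + 0.3) = 0.75.
Supply is the more elastic side, so consumers bear the larger share.

Consumers' share ≈ 0.75.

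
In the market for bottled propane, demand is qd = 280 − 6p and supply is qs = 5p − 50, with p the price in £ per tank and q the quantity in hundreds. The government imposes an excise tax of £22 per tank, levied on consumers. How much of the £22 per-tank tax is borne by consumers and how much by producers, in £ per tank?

Consumers bear £10 per tank; producers bear £12 per tank.

Before the tax: set 280 − 6p = 5p − 50 → p* = £30, q* = 100.
With the tax collected from consumers, demand (in seller-price terms) shifts: qd = 280 − 6(p + 22).
New equilibrium: consumers pay £40, producers receive £18, q = 40. (Wedge: pb − ps = 22.)
Burden on consumers: £10; on producers: £12. (They sum to £22.)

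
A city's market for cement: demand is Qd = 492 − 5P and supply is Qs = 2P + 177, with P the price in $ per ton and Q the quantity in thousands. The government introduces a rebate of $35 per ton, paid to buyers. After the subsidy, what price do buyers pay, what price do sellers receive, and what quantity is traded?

Buyers pay $35; sellers receive $70; quantity = 317.

Before the subsidy: set 492 − 5P = 2P + 177 → P* = $45, Q* = 267.
With a per-unit subsidy paid to buyers, each effectively pays P − 35, so demand becomes Qd = 492 − 5(P − 35).
Solving gives Q = 317 with buyers paying $35 and sellers receiving $70 (the $35 wedge).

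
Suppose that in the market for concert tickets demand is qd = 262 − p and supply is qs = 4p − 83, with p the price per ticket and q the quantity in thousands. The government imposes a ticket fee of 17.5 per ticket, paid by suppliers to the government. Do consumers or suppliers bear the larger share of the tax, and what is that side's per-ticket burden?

Without the tax, 262 − p = 4p − 83 gives 5p = 345, so p* = 69 and q* = 193.
With the tax collected from suppliers, supply shifts: qs = 4(p − 17.5) − 83.
New equilibrium: consumers pay 83, suppliers receive 65.5, q = 179. (Wedge: pb − ps = 17.5.)
Per-ticket burden: consumers 14, suppliers 3.5.
Consumers take the larger share because demand is less price-elastic here (demand slope 1 vs supply slope 4).

Consumers bear the larger share: 14 per ticket.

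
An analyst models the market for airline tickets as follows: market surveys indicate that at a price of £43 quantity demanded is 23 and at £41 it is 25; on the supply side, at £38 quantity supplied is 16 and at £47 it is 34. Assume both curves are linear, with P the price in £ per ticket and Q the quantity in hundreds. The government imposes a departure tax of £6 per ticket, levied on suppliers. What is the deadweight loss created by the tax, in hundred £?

Deadweight loss = £12 hundred.

Demand slope: (25 − 23)/(41 − 43) = -1, so Qd = 66 − P.
Supply slope: (34 − 16)/(47 − 38) = 2, so Qs = 2P − 60.
Without the tax, 66 − P = 2P − 60 gives 3P = 126, so P* = £42 and Q* = 24.
With the tax collected from suppliers, supply shifts: Qs = 2(P − 6) − 60.
New equilibrium: consumers pay £46, suppliers receive £40, Q = 20. (Wedge: Pb − Ps = 6.)
Quantity falls by |ΔQ| = |24 − 20| = 4.
DWL = ½ · t · |ΔQ| = ½ · 6 · 4 = £12.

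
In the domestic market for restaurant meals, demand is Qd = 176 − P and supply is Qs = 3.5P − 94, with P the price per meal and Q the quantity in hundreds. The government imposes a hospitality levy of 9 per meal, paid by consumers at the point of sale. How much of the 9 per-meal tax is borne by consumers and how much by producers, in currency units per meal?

Consumers bear 7 per meal; producers bear 2 per meal.

Before the tax: set 176 − P = 3.5P − 94 → P* = 60, Q* = 116.
With the tax collected from consumers, demand (in seller-price terms) shifts: Qd = 176 − (P + 9).
Solving gives Q = 109 with consumers paying 67 and producers receiving 58 (the 9 wedge).
Burden on consumers: 7; on producers: 2. (They sum to 9.)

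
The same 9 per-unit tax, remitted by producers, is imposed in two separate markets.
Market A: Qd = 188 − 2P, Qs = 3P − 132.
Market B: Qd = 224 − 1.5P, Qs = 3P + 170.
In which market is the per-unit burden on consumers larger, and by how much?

Market B, by 0.6.

Market A: pre-tax P* = 64, Q* = 60; post-tax Q = 49.2; per-unit burden on consumers = 5.4.
Market B: pre-tax P* = 12, Q* = 206; post-tax Q = 197; per-unit burden on consumers = 6.
Difference: 5.4 vs 6 → market B is larger by 0.6.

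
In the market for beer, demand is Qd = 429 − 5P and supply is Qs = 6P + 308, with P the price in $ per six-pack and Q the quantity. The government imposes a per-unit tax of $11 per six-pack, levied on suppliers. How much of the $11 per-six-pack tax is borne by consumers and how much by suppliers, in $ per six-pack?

Without the tax, 429 − 5P = 6P + 308 gives 11P = 121, so P* = $11 and Q* = 374.
With the tax collected from suppliers, supply shifts: Qs = 6(P − 11) + 308.
New equilibrium: consumers pay $17, suppliers receive $6, Q = 344. (Wedge: Pb − Ps = 11.)
Burden on consumers: $6; on suppliers: $5. (They sum to $11.)
The less price-elastic side of the market bears the larger share of a per-unit tax.

Consumers bear $6 per six-pack; suppliers bear $5 per six-pack.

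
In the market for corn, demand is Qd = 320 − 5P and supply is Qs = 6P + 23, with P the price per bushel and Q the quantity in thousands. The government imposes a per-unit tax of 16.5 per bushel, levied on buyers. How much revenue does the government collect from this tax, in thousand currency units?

Without the tax, 320 − 5P = 6P + 23 gives 11P = 297, so P* = 27 and Q* = 185.
With the tax collected from buyers, demand (in seller-price terms) shifts: Qd = 320 − 5(P + 16.5).
Solving gives Q = 140 with buyers paying 36 and sellers receiving 19.5 (the 16.5 wedge).
Revenue = t · Q = 16.5 · 140 = 2310.

Tax revenue = 2310 thousand.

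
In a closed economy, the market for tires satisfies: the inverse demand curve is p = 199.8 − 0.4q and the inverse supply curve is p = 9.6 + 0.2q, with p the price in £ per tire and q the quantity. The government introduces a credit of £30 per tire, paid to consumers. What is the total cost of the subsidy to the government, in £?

Inverting to q(p) form: qd = 499.5 − 2.5p; qs = 5p − 48.
Before the subsidy: set 499.5 − 2.5p = 5p − 48 → p* = £73, q* = 317.
With a per-unit subsidy paid to consumers, each effectively pays p − 30, so demand becomes qd = 499.5 − 2.5(p − 30).
Solving gives q = 367 with consumers paying £53 and producers receiving £83 (the £30 wedge).
Outlay = t · Q = 30 · 367 = £11010.

Government outlay = £11010.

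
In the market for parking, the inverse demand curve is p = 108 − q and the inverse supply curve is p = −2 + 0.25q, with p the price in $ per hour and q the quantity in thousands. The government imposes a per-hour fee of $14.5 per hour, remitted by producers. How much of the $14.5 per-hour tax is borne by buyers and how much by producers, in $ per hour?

Buyers bear $11.6 per hour; producers bear $2.9 per hour.

Rewrite in direct form: qd = 108 − p and qs = 4p + 8.
Before the tax: set 108 − p = 4p + 8 → p* = $20, q* = 88.
With the tax collected from producers, supply shifts: qs = 4(p − 14.5) + 8.
Solving gives q = 76.4 with buyers paying $31.6 and producers receiving $17.1 (the $14.5 wedge).
Burden on buyers: $11.6; on producers: $2.9. (They sum to $14.5.)
The less price-elastic side of the market bears the larger share of a per-unit tax.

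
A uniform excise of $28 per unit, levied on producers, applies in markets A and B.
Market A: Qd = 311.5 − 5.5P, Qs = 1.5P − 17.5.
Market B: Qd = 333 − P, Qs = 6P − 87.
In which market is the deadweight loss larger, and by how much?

Market A: pre-tax P* = $47, Q* = 53; post-tax Q = 20; deadweight loss = $462.
Market B: pre-tax P* = $60, Q* = 273; post-tax Q = 249; deadweight loss = $336.
Difference: $462 vs $336 → market A is larger by $126.

Market A, by $126.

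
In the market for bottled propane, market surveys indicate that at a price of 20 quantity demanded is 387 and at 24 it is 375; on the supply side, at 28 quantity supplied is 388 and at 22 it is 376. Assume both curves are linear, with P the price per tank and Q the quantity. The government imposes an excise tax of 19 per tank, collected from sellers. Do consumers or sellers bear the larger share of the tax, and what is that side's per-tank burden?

Demand slope: (375 − 387)/(24 − 20) = -3, so Qd = 447 − 3P.
Supply slope: (376 − 388)/(22 − 28) = 2, so Qs = 2P + 332.
Before the tax: set 447 − 3P = 2P + 332 → P* = 23, Q* = 378.
With the tax collected from sellers, supply shifts: Qs = 2(P − 19) + 332.
New equilibrium: consumers pay 30.6, sellers receive 11.6, Q = 355.2. (Wedge: Pb − Ps = 19.)
Per-tank burden: consumers 7.6, sellers 11.4.
Sellers take the larger share because supply is less price-elastic here (demand slope 3 vs supply slope 2).
The less price-elastic side of the market bears the larger share of a per-unit tax.

Sellers bear the larger share: 11.4 per tank.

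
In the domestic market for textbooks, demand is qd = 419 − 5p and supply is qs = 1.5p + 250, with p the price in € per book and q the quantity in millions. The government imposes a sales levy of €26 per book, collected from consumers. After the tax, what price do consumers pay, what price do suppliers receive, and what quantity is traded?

Without the tax, 419 − 5p = 1.5p + 250 gives 6.5p = 169, so p* = €26 and q* = 289.
With the tax collected from consumers, demand (in seller-price terms) shifts: qd = 419 − 5(p + 26).
Solving gives q = 259 with consumers paying €32 and suppliers receiving €6 (the €26 wedge).

Consumers pay €32; suppliers receive €6; quantity = 259.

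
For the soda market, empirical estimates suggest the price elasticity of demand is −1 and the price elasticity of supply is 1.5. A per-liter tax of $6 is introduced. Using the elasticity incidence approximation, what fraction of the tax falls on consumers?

Consumers' share ≈ 0.6.

Incidence ratio: consumers' share ≈ εs / (εs + |εd|) = 1.5 / (1.5 + 1) = 0.6.
Supply is the more elastic side, so consumers bear the larger share.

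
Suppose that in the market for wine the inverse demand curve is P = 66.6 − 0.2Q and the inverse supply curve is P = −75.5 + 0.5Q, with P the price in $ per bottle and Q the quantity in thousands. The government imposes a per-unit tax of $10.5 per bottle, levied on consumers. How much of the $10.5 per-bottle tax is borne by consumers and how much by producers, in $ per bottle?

Inverting to Q(P) form: Qd = 333 − 5P; Qs = 2P + 151.
Without the tax, 333 − 5P = 2P + 151 gives 7P = 182, so P* = $26 and Q* = 203.
With the tax collected from consumers, demand (in seller-price terms) shifts: Qd = 333 − 5(P + 10.5).
New equilibrium: consumers pay $29, producers receive $18.5, Q = 188. (Wedge: Pb − Ps = 10.5.)
Burden on consumers: $3; on producers: $7.5. (They sum to $10.5.)
The less price-elastic side of the market bears the larger share of a per-unit tax.

Consumers bear $3 per bottle; producers bear $7.5 per bottle.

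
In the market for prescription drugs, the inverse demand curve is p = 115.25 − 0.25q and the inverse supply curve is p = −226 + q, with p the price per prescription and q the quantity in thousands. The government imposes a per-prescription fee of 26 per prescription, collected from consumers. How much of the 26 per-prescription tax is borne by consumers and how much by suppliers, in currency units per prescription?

Consumers bear 5.2 per prescription; suppliers bear 20.8 per prescription.

Inverting to q(p) form: qd = 461 − 4p; qs = p + 226.
Without the tax, 461 − 4p = p + 226 gives 5p = 235, so p* = 47 and q* = 273.
With the tax collected from consumers, demand (in seller-price terms) shifts: qd = 461 − 4(p + 26).
New equilibrium: consumers pay 52.2, suppliers receive 26.2, q = 252.2. (Wedge: pb − ps = 26.)
Burden on consumers: 5.2; on suppliers: 20.8. (They sum to 26.)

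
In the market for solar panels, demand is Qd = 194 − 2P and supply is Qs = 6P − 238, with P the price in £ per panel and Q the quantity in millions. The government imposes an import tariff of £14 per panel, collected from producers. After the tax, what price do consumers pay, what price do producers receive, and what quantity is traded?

Consumers pay £64.5; producers receive £50.5; quantity = 65.

Before the tax: set 194 − 2P = 6P − 238 → P* = £54, Q* = 86.
With the tax collected from producers, supply shifts: Qs = 6(P − 14) − 238.
Solving gives Q = 65 with consumers paying £64.5 and producers receiving £50.5 (the £14 wedge).
The less price-elastic side of the market bears the larger share of a per-unit tax.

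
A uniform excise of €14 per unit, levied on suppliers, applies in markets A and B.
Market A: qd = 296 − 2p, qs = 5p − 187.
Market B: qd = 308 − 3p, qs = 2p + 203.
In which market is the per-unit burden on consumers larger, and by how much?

Market A, by €4.4.

Market A: pre-tax p* = €69, q* = 158; post-tax q = 138; per-unit burden on consumers = €10.
Market B: pre-tax p* = €21, q* = 245; post-tax q = 228.2; per-unit burden on consumers = €5.6.
Difference: €10 vs €5.6 → market A is larger by €4.4.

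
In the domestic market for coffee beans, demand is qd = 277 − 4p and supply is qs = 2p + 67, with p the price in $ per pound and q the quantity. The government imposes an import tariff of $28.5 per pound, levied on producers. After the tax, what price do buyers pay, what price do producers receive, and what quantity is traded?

Buyers pay $44.5; producers receive $16; quantity = 99.

Without the tax, 277 − 4p = 2p + 67 gives 6p = 210, so p* = $35 and q* = 137.
With the tax collected from producers, supply shifts: qs = 2(p − 28.5) + 67.
New equilibrium: buyers pay $44.5, producers receive $16, q = 99. (Wedge: pb − ps = 28.5.)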